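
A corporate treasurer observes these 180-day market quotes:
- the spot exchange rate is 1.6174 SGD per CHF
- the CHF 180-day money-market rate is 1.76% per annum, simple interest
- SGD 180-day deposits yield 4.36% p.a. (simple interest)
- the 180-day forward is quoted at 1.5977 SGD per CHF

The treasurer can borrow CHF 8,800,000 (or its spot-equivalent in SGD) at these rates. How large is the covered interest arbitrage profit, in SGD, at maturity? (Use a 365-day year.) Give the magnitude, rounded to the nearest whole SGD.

SGD 357,361

T = 180/365 years.
Route A — deposit CHF, sell forward: 8,800,000 × 1.0086794521 × 1.5977 = SGD 14,181,791.01.
Route B — convert at spot, deposit SGD: 8,800,000 × 1.6174 × 1.0215013699 = SGD 14,539,151.58.
The quoted forward undervalues CHF, so borrow CHF, convert to SGD at spot, deposit the SGD at 4.36%, and buy CHF forward at 1.5977 to cover the loan.
The gap between the two covered legs is SGD 357,361.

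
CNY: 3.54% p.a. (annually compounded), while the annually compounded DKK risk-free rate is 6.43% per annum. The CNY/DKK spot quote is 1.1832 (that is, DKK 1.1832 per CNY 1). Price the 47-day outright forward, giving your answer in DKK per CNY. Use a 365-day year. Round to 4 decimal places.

1.1874

T = 47/365 years.
Growth of 1 DKK over T: (1 + 0.0643)^(47/365) = 1.0080567.
CNY growth factor: (1 + 0.0354)^(47/365) = 1.0044896.
Forward (DKK per CNY) = 1.1832 × 1.0080567 / 1.0044896 = 1.187402.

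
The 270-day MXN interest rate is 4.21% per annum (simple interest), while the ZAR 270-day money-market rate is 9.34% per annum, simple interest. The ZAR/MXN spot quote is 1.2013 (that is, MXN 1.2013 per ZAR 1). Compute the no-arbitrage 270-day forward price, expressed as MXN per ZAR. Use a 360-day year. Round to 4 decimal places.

1.1581

T = 270/360 years.
Growth of 1 MXN over T: 1 + 0.0421×270/360 = 1.031575.
Growth of 1 ZAR over T: 1 + 0.0934×270/360 = 1.070050.
Forward (MXN per ZAR) = 1.2013 × 1.031575 / 1.070050 = 1.158106.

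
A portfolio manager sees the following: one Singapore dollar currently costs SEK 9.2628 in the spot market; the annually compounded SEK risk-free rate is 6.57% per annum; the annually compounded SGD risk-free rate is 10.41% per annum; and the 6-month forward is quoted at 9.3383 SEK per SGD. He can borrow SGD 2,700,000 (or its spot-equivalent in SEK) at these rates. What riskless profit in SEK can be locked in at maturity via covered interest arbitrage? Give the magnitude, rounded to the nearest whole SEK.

T = 6/12 years.
Route A — deposit SGD, sell forward: 2,700,000 × 1.0507616285 × 9.3383 = SEK 26,493,283.75.
Route B — convert at spot, deposit SEK: 2,700,000 × 9.2628 × 1.0323274674 = SEK 25,818,055.74.
The quoted forward overvalues SGD, so borrow SEK, buy SGD at spot, deposit the SGD at 10.41%, and sell the proceeds forward at 9.3383.
Arbitrage profit = |26,493,283.75 − 25,818,055.74| = SEK 675,228.

SEK 675,228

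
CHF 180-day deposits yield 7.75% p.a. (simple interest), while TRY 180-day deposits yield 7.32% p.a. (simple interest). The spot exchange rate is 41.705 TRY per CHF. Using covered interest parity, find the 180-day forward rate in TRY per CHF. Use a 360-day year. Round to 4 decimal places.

41.6187

T = 180/360 years.
Growth of 1 TRY over T: 1 + 0.0732×180/360 = 1.036600.
Growth of 1 CHF over T: 1 + 0.0775×180/360 = 1.038750.
CIP: F = S · (grow TRY)/(grow CHF) = 41.705 × 1.036600/1.038750 = 41.618679 TRY per CHF.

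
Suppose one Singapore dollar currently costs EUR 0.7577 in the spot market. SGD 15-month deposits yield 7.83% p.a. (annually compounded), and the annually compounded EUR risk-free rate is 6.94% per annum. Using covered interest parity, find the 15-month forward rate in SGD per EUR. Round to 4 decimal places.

1.3335

T = 15/12 years.
Growth of 1 EUR over T: (1 + 0.0694)^(15/12) = 1.0874899.
Growth of 1 SGD over T: (1 + 0.0783)^(15/12) = 1.0988148.
Forward (EUR per SGD) = 0.7577 × 1.0874899 / 1.0988148 = 0.7498908.
Invert for SGD per EUR: 1 / 0.7498908 = 1.3335.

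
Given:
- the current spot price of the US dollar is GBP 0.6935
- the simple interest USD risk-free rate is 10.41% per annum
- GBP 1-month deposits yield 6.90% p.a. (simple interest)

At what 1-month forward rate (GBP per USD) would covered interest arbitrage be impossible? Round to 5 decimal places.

T = 1/12 years.
Growth of 1 GBP over T: 1 + 0.0690×1/12 = 1.005750.
USD growth factor: 1 + 0.1041×1/12 = 1.008675.
Forward (GBP per USD) = 0.6935 × 1.005750 / 1.008675 = 0.6914890.

0.69149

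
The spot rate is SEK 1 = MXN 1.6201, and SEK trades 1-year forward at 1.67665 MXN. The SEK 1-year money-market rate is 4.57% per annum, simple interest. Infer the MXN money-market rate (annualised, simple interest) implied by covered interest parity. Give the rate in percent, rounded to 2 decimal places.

T = 1 year.
CIP gives F = S · g_MXN/g_SEK, so g_MXN/g_SEK = 1.67665/1.6201 = 1.0349053.
SEK growth factor: 1 + 0.0457×1 = 1.045700.
Hence g_MXN = 1.0822005.
(1.0822005 − 1)/T = 0.082200, i.e. 8.22%.

8.22%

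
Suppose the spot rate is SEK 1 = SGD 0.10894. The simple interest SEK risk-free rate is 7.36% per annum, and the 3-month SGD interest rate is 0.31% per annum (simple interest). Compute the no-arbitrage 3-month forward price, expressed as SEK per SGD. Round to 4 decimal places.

T = 3/12 years.
SGD growth factor: 1 + 0.0031×3/12 = 1.000775.
SEK accumulates by 1 + 0.0736×3/12 = 1.018400.
Forward (SGD per SEK) = 0.10894 × 1.000775 / 1.018400 = 0.1070546.
Quoted the other way: 1/0.1070546 = 9.3410 SEK per SGD.

9.3410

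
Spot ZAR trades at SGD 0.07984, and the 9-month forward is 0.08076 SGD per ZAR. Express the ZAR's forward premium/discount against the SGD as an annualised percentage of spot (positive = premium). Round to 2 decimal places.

+1.54%

T = 9/12 years.
ZAR trades forward at +1.15230% vs spot over the period.
×(1/T) gives 1.54% p.a.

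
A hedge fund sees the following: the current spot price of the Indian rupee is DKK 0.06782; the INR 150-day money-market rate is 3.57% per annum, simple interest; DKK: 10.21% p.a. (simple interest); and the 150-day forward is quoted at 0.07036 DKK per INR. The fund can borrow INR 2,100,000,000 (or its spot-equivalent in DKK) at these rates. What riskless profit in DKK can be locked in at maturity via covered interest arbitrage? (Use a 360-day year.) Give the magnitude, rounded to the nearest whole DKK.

T = 150/360 years.
Invest the INR and cover forward: 2,100,000,000 × 1.014875 × 0.07036 = DKK 149,953,870.50.
Convert at spot and invest in DKK: 2,100,000,000 × 0.06782 × 1.04254166667 = DKK 148,480,869.25.
The quoted forward overvalues INR, so borrow DKK, buy INR at spot, deposit the INR at 3.57%, and sell the proceeds forward at 0.07036.
Profit = 149,953,870.50 − 148,480,869.25 = DKK 1,473,001.

DKK 1,473,001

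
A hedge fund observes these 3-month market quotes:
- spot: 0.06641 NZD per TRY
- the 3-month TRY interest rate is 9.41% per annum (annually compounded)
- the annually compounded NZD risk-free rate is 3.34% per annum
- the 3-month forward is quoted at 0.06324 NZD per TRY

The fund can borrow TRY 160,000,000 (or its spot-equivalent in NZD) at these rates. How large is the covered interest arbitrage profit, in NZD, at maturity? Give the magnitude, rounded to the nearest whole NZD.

NZD 364,765

T = 3/12 years.
Invest the TRY and cover forward: 160,000,000 × 1.022737675 × 0.06324 = NZD 10,348,468.89.
Convert at spot and invest in NZD: 160,000,000 × 0.06641 × 1.0082474082 = NZD 10,713,233.66.
The quoted forward undervalues TRY, so borrow TRY, convert to NZD at spot, deposit the NZD at 3.34%, and buy TRY forward at 0.06324 to cover the loan.
The gap between the two covered legs is NZD 364,765.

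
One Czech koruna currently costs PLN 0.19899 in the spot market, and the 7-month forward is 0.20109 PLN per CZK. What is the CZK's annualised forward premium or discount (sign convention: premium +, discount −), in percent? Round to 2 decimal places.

T = 7/12 years.
(F − S)/S = (0.20109 − 0.19899)/0.19899 = 0.0105533.
×(1/T) gives 1.81% p.a.

+1.81%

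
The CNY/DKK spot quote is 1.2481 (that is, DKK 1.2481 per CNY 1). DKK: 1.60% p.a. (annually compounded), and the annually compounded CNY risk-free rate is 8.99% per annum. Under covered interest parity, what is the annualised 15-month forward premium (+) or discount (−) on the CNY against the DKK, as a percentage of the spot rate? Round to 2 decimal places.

T = 15/12 years.
F = S · g_DKK/g_CNY = 1.2481 × 1.0200398/1.1136105 = 1.1432289.
Annualised premium = (F − S)/S × (1/T) = (1.1432289 − 1.2481)/1.2481 ÷ (15/12) = -6.72%.

-6.72%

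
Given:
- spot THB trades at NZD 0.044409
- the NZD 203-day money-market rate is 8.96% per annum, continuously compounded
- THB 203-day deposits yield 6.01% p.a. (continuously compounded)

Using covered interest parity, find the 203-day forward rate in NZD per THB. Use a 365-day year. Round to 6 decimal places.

0.045144

T = 203/365 years.
Growth of 1 NZD over T: e^(0.0896×203/365) = 1.0510948.
THB accumulates by e^(0.0601×203/365) = 1.0339904.
CIP: F = S · (grow NZD)/(grow THB) = 0.044409 × 1.0510948/1.0339904 = 0.04514362 NZD per THB.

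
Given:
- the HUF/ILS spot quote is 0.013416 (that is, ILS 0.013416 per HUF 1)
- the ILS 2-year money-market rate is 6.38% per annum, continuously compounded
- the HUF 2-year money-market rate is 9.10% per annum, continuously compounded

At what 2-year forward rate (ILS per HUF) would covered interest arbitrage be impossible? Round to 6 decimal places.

0.012706

T = 2 years.
ILS accumulates by e^(0.0638×2) = 1.1360985.
HUF accumulates by e^(0.0910×2) = 1.1996142.
Forward (ILS per HUF) = 0.013416 × 1.1360985 / 1.1996142 = 0.01270567.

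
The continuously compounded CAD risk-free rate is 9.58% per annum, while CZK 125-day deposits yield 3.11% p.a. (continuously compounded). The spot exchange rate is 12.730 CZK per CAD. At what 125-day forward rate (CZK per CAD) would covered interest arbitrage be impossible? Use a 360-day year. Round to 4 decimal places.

T = 125/360 years.
CZK growth factor: e^(0.0311×125/360) = 1.01085713.
Growth of 1 CAD over T: e^(0.0958×125/360) = 1.03382332.
So F = 12.73 × 1.01085713 / 1.03382332 = 12.447205 (CZK/CAD).

12.4472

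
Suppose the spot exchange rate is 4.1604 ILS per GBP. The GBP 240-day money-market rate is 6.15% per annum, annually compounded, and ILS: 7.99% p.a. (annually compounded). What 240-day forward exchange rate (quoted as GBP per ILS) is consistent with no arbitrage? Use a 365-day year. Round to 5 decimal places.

0.23766

T = 240/365 years.
Growth of 1 ILS over T: (1 + 0.0799)^(240/365) = 1.0518428.
GBP growth factor: (1 + 0.0615)^(240/365) = 1.0400238.
CIP: F = S · (grow ILS)/(grow GBP) = 4.1604 × 1.0518428/1.0400238 = 4.207679 ILS per GBP.
Invert for GBP per ILS: 1 / 4.207679 = 0.23766.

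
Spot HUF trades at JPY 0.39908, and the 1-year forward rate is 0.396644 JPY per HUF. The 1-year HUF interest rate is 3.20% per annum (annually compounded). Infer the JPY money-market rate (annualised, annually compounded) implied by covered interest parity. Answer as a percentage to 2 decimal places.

2.57%

T = 1 year.
F/S = 0.396644/0.39908 = 0.9938960 = (growth of JPY) / (growth of HUF).
The HUF side grows by (1 + 0.0320)^1 = 1.032000.
Hence g_JPY = 1.0257007.
Annualise: 1.0257007^(1/1) − 1 = 0.025701 = 2.57%.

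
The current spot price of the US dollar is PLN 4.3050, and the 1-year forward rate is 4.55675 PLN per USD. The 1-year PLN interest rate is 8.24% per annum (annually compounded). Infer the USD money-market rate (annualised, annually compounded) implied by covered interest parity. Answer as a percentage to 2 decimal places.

T = 1 year.
CIP gives F = S · g_PLN/g_USD, so g_PLN/g_USD = 4.55675/4.305 = 1.0584785.
The PLN side grows by (1 + 0.0824)^1 = 1.082400.
So the USD growth factor = 1.0225999.
r = 1.0225999^(1/1) − 1 = 0.022600 → 2.26%.

2.26%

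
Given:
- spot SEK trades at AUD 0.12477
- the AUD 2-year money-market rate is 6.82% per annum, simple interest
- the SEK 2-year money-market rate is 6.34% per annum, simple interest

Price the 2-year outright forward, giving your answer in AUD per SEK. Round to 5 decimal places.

0.12583

T = 2 years.
AUD growth factor: 1 + 0.0682×2 = 1.136400.
SEK growth factor: 1 + 0.0634×2 = 1.126800.
CIP: F = S · (grow AUD)/(grow SEK) = 0.12477 × 1.136400/1.126800 = 0.1258330 AUD per SEK.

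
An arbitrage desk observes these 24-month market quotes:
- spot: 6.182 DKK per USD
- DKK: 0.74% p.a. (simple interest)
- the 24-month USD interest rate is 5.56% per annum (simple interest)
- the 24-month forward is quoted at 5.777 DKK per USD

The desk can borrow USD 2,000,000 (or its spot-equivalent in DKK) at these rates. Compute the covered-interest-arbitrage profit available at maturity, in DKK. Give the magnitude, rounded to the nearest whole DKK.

DKK 291,818

T = 2 years.
Route A — deposit USD, sell forward: 2,000,000 × 1.111200 × 5.777 = DKK 12,838,804.80.
Route B — convert at spot, deposit DKK: 2,000,000 × 6.182 × 1.014800 = DKK 12,546,987.20.
The quoted forward overvalues USD, so borrow DKK, buy USD at spot, deposit the USD at 5.56%, and sell the proceeds forward at 5.777.
Profit = 12,838,804.80 − 12,546,987.20 = DKK 291,818.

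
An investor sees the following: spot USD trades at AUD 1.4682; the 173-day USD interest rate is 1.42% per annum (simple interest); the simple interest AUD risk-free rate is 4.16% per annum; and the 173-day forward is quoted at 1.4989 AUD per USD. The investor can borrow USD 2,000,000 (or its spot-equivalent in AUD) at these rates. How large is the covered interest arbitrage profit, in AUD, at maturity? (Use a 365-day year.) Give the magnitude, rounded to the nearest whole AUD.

AUD 23,679

T = 173/365 years.
Invest the USD and cover forward: 2,000,000 × 1.006730411 × 1.4989 = AUD 3,017,976.43.
Convert at spot and invest in AUD: 2,000,000 × 1.4682 × 1.01971726 = AUD 2,994,297.76.
The quoted forward overvalues USD, so borrow AUD, buy USD at spot, deposit the USD at 1.42%, and sell the proceeds forward at 1.4989.
Arbitrage profit = |3,017,976.43 − 2,994,297.76| = AUD 23,679.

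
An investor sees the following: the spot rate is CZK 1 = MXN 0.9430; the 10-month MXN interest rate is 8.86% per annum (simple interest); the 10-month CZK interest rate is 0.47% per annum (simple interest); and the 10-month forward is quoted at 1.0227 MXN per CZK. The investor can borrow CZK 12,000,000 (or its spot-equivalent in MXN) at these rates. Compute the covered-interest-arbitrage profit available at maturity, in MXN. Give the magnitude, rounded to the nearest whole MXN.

T = 10/12 years.
Route A — deposit CZK, sell forward: 12,000,000 × 1.0039166667 × 1.0227 = MXN 12,320,466.90.
Route B — convert at spot, deposit MXN: 12,000,000 × 0.9430 × 1.0738333333 = MXN 12,151,498.00.
The quoted forward overvalues CZK, so borrow MXN, buy CZK at spot, deposit the CZK at 0.47%, and sell the proceeds forward at 1.0227.
Profit = 12,320,466.90 − 12,151,498.00 = MXN 168,969.

MXN 168,969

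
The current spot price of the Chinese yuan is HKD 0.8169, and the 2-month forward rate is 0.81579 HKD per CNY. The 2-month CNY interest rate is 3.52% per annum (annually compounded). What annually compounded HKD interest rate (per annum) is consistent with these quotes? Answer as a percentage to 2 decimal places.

T = 2/12 years.
CIP gives F = S · g_HKD/g_CNY, so g_HKD/g_CNY = 0.81579/0.8169 = 0.9986412.
The CNY side grows by (1 + 0.0352)^(2/12) = 1.0057824.
That pins the HKD growth at 1.0044157.
r = 1.0044157^(12/2) − 1 = 0.026788 → 2.68%.

2.68%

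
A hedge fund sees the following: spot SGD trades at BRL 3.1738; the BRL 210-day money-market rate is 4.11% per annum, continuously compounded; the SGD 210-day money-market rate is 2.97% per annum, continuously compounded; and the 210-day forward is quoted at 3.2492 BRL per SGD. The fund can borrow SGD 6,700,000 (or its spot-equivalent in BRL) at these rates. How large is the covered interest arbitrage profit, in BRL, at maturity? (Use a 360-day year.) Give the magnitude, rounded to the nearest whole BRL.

BRL 369,649

T = 210/360 years.
Route A — deposit SGD, sell forward: 6,700,000 × 1.0174759483 × 3.2492 = BRL 22,150,085.10.
Route B — convert at spot, deposit BRL: 6,700,000 × 3.1738 × 1.024264711 = BRL 21,780,435.98.
The quoted forward overvalues SGD, so borrow BRL, buy SGD at spot, deposit the SGD at 2.97%, and sell the proceeds forward at 3.2492.
Profit = 22,150,085.10 − 21,780,435.98 = BRL 369,649.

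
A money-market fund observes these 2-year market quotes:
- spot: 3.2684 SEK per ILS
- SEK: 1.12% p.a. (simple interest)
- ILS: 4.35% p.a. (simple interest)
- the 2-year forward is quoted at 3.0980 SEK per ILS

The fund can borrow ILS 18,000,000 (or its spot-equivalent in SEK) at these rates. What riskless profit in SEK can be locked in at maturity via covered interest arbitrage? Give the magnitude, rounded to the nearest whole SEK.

T = 2 years.
Invest the ILS and cover forward: 18,000,000 × 1.087000 × 3.0980 = SEK 60,615,468.00.
Convert at spot and invest in SEK: 18,000,000 × 3.2684 × 1.022400 = SEK 60,149,018.88.
The quoted forward overvalues ILS, so borrow SEK, buy ILS at spot, deposit the ILS at 4.35%, and sell the proceeds forward at 3.0980.
The gap between the two covered legs is SEK 466,449.

SEK 466,449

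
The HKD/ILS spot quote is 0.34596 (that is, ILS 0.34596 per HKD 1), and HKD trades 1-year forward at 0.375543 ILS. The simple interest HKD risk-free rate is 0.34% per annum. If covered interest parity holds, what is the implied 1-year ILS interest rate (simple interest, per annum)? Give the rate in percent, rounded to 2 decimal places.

8.92%

T = 1 year.
By CIP, F/S equals the ILS-to-HKD growth ratio: 0.375543/0.34596 = 1.0855099.
HKD growth factor: 1 + 0.0034×1 = 1.003400.
That pins the ILS growth at 1.0892006.
r = (1.0892006 − 1)/1 = 0.089201 → 8.92%.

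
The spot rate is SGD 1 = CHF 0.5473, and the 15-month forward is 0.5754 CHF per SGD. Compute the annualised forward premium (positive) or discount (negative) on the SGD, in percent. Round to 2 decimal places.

+4.11%

T = 15/12 years.
(F − S)/S = (0.5754 − 0.5473)/0.5473 = 0.0513430.
Per annum: 0.0513430 / (15/12) = 0.041074 = 4.11%.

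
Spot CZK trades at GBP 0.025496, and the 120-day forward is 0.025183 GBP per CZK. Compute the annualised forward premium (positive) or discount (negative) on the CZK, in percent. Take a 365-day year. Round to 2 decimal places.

T = 120/365 years.
CZK trades forward at -1.22764% vs spot over the period.
×(1/T) gives -3.73% p.a.

-3.73%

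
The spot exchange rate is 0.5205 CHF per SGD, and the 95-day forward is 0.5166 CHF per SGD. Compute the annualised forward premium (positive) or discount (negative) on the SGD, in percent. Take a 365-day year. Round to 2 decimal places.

T = 95/365 years.
Period premium: (0.5166 − 0.5205)/0.5205 = -0.0074928.
Annualise by dividing by T: -0.0074928 / (95/365) = -0.028788 → -2.88%.

-2.88%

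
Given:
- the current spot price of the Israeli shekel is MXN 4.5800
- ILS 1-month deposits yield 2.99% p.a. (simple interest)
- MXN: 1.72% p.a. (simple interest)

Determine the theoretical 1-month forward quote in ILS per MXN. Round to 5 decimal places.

0.21857

T = 1/12 years.
Growth of 1 MXN over T: 1 + 0.0172×1/12 = 1.0014333.
Growth of 1 ILS over T: 1 + 0.0299×1/12 = 1.0024917.
Forward (MXN per ILS) = 4.58 × 1.0014333 / 1.0024917 = 4.575165.
Quoted the other way: 1/4.575165 = 0.21857 ILS per MXN.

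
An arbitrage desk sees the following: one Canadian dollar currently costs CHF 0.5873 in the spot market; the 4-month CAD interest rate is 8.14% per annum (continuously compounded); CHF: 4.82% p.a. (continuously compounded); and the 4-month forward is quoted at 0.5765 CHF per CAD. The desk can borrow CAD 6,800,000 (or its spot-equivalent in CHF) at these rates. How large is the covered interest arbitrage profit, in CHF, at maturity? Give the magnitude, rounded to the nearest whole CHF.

CHF 30,298

T = 4/12 years.
Invest the CAD and cover forward: 6,800,000 × 1.027504794 × 0.5765 = CHF 4,028,024.29.
Convert at spot and invest in CHF: 6,800,000 × 0.5873 × 1.01619643 = CHF 4,058,322.71.
The quoted forward undervalues CAD, so borrow CAD, convert to CHF at spot, deposit the CHF at 4.82%, and buy CAD forward at 0.5765 to cover the loan.
The gap between the two covered legs is CHF 30,298.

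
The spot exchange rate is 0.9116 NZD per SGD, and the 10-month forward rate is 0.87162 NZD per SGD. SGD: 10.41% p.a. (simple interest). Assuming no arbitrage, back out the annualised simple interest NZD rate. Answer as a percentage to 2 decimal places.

4.69%

T = 10/12 years.
F/S = 0.87162/0.9116 = 0.9561430 = (growth of NZD) / (growth of SGD).
SGD growth factor: 1 + 0.1041×10/12 = 1.086750.
Hence g_NZD = 1.0390884.
(1.0390884 − 1)/T = 0.046906, i.e. 4.69%.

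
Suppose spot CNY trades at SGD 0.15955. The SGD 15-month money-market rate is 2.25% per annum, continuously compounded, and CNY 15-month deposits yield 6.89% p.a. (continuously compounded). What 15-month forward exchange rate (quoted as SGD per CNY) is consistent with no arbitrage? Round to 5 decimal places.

T = 15/12 years.
SGD accumulates by e^(0.0225×15/12) = 1.0285242.
CNY accumulates by e^(0.0689×15/12) = 1.0899426.
So F = 0.15955 × 1.0285242 / 1.0899426 = 0.1505593 (SGD/CNY).

0.15056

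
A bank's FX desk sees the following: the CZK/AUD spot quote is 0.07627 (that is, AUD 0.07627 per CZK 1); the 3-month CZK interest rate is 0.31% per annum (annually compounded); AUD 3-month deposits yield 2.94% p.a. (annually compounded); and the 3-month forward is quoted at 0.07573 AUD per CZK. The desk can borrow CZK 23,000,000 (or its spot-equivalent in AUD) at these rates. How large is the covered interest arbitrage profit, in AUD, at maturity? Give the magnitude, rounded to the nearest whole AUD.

AUD 23,825

T = 3/12 years.
Keep in CZK, deliver into the forward: 23,000,000·1.000774101·0.07573 = AUD 1,743,138.32.
Swap to AUD now, deposit: 23,000,000·0.07627·1.007270328 = AUD 1,766,963.68.
The quoted forward undervalues CZK, so borrow CZK, convert to AUD at spot, deposit the AUD at 2.94%, and buy CZK forward at 0.07573 to cover the loan.
The gap between the two covered legs is AUD 23,825.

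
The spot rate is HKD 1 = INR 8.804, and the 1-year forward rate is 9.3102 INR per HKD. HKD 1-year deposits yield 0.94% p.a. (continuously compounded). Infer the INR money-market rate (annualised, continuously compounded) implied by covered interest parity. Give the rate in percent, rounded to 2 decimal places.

6.53%

T = 1 year.
CIP gives F = S · g_INR/g_HKD, so g_INR/g_HKD = 9.3102/8.804 = 1.0574966.
HKD growth factor: e^(0.0094×1) = 1.0094443.
So the INR growth factor = 1.0674839.
r = ln(1.0674839)/1 = 0.065304 → 6.53%.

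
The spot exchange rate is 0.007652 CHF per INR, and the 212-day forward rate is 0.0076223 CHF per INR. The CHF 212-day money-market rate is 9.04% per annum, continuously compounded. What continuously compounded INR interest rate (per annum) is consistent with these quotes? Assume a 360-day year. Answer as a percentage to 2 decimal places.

T = 212/360 years.
F/S = 0.0076223/0.007652 = 0.9961187 = (growth of CHF) / (growth of INR).
The CHF side grows by e^(0.0904×212/360) = 1.0546781.
Hence g_INR = 1.0587876.
r = ln(1.0587876)/(212/360) = 0.097004 → 9.70%.

9.70%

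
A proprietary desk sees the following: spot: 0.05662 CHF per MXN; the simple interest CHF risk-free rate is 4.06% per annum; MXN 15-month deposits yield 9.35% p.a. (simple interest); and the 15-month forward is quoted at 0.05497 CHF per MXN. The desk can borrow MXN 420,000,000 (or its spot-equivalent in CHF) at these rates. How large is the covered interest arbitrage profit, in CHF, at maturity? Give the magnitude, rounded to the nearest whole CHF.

CHF 798,485

T = 15/12 years.
Invest the MXN and cover forward: 420,000,000 × 1.116875 × 0.05497 = CHF 25,785,739.88.
Convert at spot and invest in CHF: 420,000,000 × 0.05662 × 1.050750 = CHF 24,987,255.30.
The quoted forward overvalues MXN, so borrow CHF, buy MXN at spot, deposit the MXN at 9.35%, and sell the proceeds forward at 0.05497.
Profit = 25,785,739.88 − 24,987,255.30 = CHF 798,485.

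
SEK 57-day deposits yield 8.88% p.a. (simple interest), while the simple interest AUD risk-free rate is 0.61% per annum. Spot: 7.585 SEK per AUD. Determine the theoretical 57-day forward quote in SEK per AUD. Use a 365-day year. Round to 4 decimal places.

T = 57/365 years.
SEK accumulates by 1 + 0.0888×57/365 = 1.0138674.
AUD growth factor: 1 + 0.0061×57/365 = 1.0009526.
So F = 7.585 × 1.0138674 / 1.0009526 = 7.682866 (SEK/AUD).

7.6829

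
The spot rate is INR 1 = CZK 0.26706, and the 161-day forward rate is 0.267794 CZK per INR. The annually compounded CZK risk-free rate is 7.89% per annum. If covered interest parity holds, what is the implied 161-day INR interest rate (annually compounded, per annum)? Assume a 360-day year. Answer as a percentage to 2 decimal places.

T = 161/360 years.
F/S = 0.267794/0.26706 = 1.0027484 = (growth of CZK) / (growth of INR).
CZK growth factor: (1 + 0.0789)^(161/360) = 1.0345463.
So the INR growth factor = 1.0317107.
Annualise: 1.0317107^(360/161) − 1 = 0.072299 = 7.23%.

7.23%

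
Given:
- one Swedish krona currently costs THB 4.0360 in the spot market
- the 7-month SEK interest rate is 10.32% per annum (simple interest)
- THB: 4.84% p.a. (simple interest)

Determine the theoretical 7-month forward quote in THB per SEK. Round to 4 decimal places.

3.9143

T = 7/12 years.
THB growth factor: 1 + 0.0484×7/12 = 1.0282333.
Growth of 1 SEK over T: 1 + 0.1032×7/12 = 1.060200.
Forward (THB per SEK) = 4.036 × 1.0282333 / 1.060200 = 3.914308.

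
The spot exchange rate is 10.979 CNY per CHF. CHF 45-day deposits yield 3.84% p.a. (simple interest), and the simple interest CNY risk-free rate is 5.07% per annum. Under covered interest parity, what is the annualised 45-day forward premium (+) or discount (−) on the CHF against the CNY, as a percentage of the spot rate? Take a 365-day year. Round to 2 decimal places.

+1.22%

T = 45/365 years.
No-arbitrage forward: 10.979 × 1.0062507 / 1.0047342 = 10.995571 CNY/CHF.
(F − S)/S ÷ T = (10.995571 − 10.979)/10.979/(45/365) = 0.012242 → 1.22%.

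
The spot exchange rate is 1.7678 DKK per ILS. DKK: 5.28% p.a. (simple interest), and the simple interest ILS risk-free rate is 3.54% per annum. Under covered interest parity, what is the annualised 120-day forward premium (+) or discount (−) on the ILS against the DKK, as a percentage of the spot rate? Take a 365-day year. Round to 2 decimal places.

+1.72%

T = 120/365 years.
F = S · g_DKK/g_ILS = 1.7678 × 1.0173589/1.0116384 = 1.7777964.
(F − S)/S ÷ T = (1.7777964 − 1.7678)/1.7678/(120/365) = 0.017200 → 1.72%.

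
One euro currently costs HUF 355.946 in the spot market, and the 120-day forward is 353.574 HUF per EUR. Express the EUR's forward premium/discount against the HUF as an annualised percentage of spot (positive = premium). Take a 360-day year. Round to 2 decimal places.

-2.00%

T = 120/360 years.
Period premium: (353.574 − 355.946)/355.946 = -0.0066639.
Per annum: -0.0066639 / (120/360) = -0.019992 = -2.00%.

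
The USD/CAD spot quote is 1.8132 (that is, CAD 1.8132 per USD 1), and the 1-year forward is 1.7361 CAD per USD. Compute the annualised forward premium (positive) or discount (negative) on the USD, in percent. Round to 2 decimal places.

-4.25%

T = 1 year.
(F − S)/S = (1.7361 − 1.8132)/1.8132 = -0.0425215.
Annualise by dividing by T: -0.0425215 / 1 = -0.042521 → -4.25%.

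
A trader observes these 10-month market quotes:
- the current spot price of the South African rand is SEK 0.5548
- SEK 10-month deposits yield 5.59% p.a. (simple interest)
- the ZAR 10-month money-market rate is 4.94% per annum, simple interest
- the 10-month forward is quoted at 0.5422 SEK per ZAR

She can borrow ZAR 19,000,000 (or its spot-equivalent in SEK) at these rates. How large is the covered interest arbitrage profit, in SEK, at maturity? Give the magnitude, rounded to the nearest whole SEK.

SEK 306,353

T = 10/12 years.
Invest the ZAR and cover forward: 19,000,000 × 1.0411666667 × 0.5422 = SEK 10,725,890.77.
Convert at spot and invest in SEK: 19,000,000 × 0.5548 × 1.0465833333 = SEK 11,032,244.23.
The quoted forward undervalues ZAR, so borrow ZAR, convert to SEK at spot, deposit the SEK at 5.59%, and buy ZAR forward at 0.5422 to cover the loan.
The gap between the two covered legs is SEK 306,353.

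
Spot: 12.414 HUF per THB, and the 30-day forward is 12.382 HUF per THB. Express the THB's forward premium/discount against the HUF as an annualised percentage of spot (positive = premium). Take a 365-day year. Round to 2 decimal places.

T = 30/365 years.
Period premium: (12.382 − 12.414)/12.414 = -0.0025777.
Annualise by dividing by T: -0.0025777 / (30/365) = -0.031362 → -3.14%.

-3.14%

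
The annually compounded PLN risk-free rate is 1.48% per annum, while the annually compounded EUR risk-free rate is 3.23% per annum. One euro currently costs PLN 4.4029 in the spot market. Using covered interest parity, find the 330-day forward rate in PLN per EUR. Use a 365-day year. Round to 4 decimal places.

4.3354

T = 330/365 years.
PLN growth factor: (1 + 0.0148)^(330/365) = 1.0133714.
EUR accumulates by (1 + 0.0323)^(330/365) = 1.029158.
CIP: F = S · (grow PLN)/(grow EUR) = 4.4029 × 1.0133714/1.029158 = 4.335362 PLN per EUR.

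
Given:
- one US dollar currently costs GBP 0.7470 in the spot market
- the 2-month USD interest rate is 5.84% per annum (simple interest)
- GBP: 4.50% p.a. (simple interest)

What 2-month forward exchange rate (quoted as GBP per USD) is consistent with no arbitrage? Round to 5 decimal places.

0.74535

T = 2/12 years.
GBP growth factor: 1 + 0.0450×2/12 = 1.007500.
USD growth factor: 1 + 0.0584×2/12 = 1.0097333.
CIP: F = S · (grow GBP)/(grow USD) = 0.747 × 1.007500/1.0097333 = 0.7453478 GBP per USD.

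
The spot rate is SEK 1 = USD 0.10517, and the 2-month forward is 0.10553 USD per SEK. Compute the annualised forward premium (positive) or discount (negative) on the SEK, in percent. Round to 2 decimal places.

T = 2/12 years.
Period premium: (0.10553 − 0.10517)/0.10517 = 0.0034230.
×(1/T) gives 2.05% p.a.

+2.05%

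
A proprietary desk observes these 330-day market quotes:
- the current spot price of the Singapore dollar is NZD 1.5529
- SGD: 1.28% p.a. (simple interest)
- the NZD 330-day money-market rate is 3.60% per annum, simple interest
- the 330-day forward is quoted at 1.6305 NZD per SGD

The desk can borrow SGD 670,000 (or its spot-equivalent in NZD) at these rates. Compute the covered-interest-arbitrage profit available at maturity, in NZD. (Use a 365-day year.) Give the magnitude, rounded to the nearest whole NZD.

NZD 30,770

T = 330/365 years.
Invest the SGD and cover forward: 670,000 × 1.011572603 × 1.6305 = NZD 1,105,077.32.
Convert at spot and invest in NZD: 670,000 × 1.5529 × 1.032547945 = NZD 1,074,307.28.
The quoted forward overvalues SGD, so borrow NZD, buy SGD at spot, deposit the SGD at 1.28%, and sell the proceeds forward at 1.6305.
Profit = 1,105,077.32 − 1,074,307.28 = NZD 30,770.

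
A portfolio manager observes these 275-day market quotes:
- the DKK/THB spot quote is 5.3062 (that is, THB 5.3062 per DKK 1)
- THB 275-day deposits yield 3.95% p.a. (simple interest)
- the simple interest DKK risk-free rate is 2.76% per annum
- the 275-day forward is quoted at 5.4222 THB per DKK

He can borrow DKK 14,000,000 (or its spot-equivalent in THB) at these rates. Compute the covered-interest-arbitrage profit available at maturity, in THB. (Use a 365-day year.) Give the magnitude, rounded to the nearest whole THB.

T = 275/365 years.
Invest the DKK and cover forward: 14,000,000 × 1.0207945205 × 5.4222 = THB 77,489,328.69.
Convert at spot and invest in THB: 14,000,000 × 5.3062 × 1.029760274 = THB 76,497,595.52.
The quoted forward overvalues DKK, so borrow THB, buy DKK at spot, deposit the DKK at 2.76%, and sell the proceeds forward at 5.4222.
Profit = 77,489,328.69 − 76,497,595.52 = THB 991,733.

THB 991,733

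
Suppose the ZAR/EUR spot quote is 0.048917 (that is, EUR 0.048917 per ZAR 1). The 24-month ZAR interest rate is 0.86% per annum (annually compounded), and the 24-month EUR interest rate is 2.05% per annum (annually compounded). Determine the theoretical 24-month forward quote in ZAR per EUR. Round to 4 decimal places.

19.9688

T = 2 years.
Growth of 1 EUR over T: (1 + 0.0205)^2 = 1.04142025.
Growth of 1 ZAR over T: (1 + 0.0086)^2 = 1.01727396.
CIP: F = S · (grow EUR)/(grow ZAR) = 0.048917 × 1.04142025/1.01727396 = 0.050078107 EUR per ZAR.
Invert for ZAR per EUR: 1 / 0.050078107 = 19.9688.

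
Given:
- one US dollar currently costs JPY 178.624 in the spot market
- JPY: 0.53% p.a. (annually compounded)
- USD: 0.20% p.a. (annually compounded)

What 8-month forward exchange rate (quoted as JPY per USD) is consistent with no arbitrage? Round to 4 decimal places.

T = 8/12 years.
Growth of 1 JPY over T: (1 + 0.0053)^(8/12) = 1.00353022.
USD accumulates by (1 + 0.0020)^(8/12) = 1.001332889.
So F = 178.624 × 1.00353022 / 1.001332889 = 179.015974 (JPY/USD).

179.0160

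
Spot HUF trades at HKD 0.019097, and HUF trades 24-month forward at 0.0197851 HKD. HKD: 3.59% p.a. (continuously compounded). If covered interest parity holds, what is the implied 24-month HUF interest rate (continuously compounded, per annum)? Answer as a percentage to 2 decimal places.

T = 2 years.
CIP gives F = S · g_HKD/g_HUF, so g_HKD/g_HUF = 0.0197851/0.019097 = 1.0360318.
HKD growth factor: e^(0.0359×2) = 1.0744404.
Hence g_HUF = 1.0370728.
Take logs: ln 1.0370728 / 2 = 0.018201, so 1.82%.

1.82%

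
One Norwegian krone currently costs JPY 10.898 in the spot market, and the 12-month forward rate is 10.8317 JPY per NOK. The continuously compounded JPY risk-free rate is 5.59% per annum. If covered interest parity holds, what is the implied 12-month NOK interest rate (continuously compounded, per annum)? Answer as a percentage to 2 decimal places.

6.20%

T = 1 year.
CIP gives F = S · g_JPY/g_NOK, so g_JPY/g_NOK = 10.8317/10.898 = 0.9939163.
JPY growth factor: e^(0.0559×1) = 1.0574919.
So the NOK growth factor = 1.0639647.
r = ln(1.0639647)/1 = 0.062002 → 6.20%.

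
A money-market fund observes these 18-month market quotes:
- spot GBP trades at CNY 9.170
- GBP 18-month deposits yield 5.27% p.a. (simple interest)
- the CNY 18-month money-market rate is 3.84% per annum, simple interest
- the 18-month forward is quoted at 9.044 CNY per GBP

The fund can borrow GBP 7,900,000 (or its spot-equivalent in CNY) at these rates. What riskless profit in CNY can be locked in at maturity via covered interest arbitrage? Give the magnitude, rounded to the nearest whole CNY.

CNY 479,816

T = 18/12 years.
Keep in GBP, deliver into the forward: 7,900,000·1.079050·9.044 = CNY 77,095,532.78.
Swap to CNY now, deposit: 7,900,000·9.170·1.057600 = CNY 76,615,716.80.
The quoted forward overvalues GBP, so borrow CNY, buy GBP at spot, deposit the GBP at 5.27%, and sell the proceeds forward at 9.044.
Arbitrage profit = |77,095,532.78 − 76,615,716.80| = CNY 479,816.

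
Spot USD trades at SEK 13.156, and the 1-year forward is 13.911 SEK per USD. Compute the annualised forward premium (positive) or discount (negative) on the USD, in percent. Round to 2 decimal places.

+5.74%

T = 1 year.
USD trades forward at +5.73883% vs spot over the period.
Per annum: 0.0573883 / 1 = 0.057388 = 5.74%.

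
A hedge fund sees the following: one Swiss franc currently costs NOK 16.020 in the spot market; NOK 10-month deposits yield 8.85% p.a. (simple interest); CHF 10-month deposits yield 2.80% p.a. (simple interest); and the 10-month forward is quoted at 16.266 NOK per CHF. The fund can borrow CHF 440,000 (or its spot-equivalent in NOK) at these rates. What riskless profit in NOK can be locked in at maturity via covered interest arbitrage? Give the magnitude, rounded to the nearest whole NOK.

T = 10/12 years.
Invest the CHF and cover forward: 440,000 × 1.023333333 × 16.266 = NOK 7,324,037.60.
Convert at spot and invest in NOK: 440,000 × 16.020 × 1.073750 = NOK 7,568,649.00.
The quoted forward undervalues CHF, so borrow CHF, convert to NOK at spot, deposit the NOK at 8.85%, and buy CHF forward at 16.266 to cover the loan.
The gap between the two covered legs is NOK 244,611.

NOK 244,611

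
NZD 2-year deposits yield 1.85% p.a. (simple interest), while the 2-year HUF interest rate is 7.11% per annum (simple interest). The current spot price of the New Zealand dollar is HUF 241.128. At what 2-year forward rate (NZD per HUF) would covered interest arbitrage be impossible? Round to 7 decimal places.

T = 2 years.
HUF growth factor: 1 + 0.0711×2 = 1.142200.
Growth of 1 NZD over T: 1 + 0.0185×2 = 1.037000.
CIP: F = S · (grow HUF)/(grow NZD) = 241.128 × 1.142200/1.037000 = 265.5896 HUF per NZD.
Quoted the other way: 1/265.5896 = 0.0037652 NZD per HUF.

0.0037652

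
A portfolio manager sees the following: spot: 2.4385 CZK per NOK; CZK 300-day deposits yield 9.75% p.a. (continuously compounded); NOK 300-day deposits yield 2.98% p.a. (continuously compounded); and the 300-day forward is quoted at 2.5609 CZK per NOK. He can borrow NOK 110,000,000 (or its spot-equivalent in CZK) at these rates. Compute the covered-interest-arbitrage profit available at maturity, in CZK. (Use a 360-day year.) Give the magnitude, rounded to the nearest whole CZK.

T = 300/360 years.
Keep in NOK, deliver into the forward: 110,000,000·1.02514424891·2.5609 = CZK 288,782,109.77.
Swap to CZK now, deposit: 110,000,000·2.4385·1.08464202318 = CZK 290,938,953.09.
The quoted forward undervalues NOK, so borrow NOK, convert to CZK at spot, deposit the CZK at 9.75%, and buy NOK forward at 2.5609 to cover the loan.
Arbitrage profit = |288,782,109.77 − 290,938,953.09| = CZK 2,156,843.

CZK 2,156,843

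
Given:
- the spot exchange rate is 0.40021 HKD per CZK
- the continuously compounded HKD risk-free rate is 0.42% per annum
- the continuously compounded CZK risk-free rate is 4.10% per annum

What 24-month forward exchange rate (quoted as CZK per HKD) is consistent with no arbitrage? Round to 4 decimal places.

T = 2 years.
HKD growth factor: e^(0.0042×2) = 1.0084354.
CZK accumulates by e^(0.0410×2) = 1.0854558.
CIP: F = S · (grow HKD)/(grow CZK) = 0.40021 × 1.0084354/1.0854558 = 0.3718124 HKD per CZK.
Invert for CZK per HKD: 1 / 0.3718124 = 2.6895.

2.6895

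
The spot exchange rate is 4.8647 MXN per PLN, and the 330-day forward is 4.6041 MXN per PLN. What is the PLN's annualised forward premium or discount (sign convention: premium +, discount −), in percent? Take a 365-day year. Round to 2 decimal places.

T = 330/365 years.
Period premium: (4.6041 − 4.8647)/4.8647 = -0.0535696.
Per annum: -0.0535696 / (330/365) = -0.059251 = -5.93%.

-5.93%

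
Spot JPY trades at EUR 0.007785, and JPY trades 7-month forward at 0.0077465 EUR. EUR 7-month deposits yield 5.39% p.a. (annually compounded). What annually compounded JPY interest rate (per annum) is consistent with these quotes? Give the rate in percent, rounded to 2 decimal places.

T = 7/12 years.
By CIP, F/S equals the EUR-to-JPY growth ratio: 0.0077465/0.007785 = 0.9950546.
EUR growth factor: (1 + 0.0539)^(7/12) = 1.0310973.
So the JPY growth factor = 1.0362218.
Annualise: 1.0362218^(12/7) − 1 = 0.062895 = 6.29%.

6.29%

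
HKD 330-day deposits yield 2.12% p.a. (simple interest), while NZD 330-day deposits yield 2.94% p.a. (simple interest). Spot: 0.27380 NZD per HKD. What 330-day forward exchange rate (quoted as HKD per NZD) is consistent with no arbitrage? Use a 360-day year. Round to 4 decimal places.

3.6256

T = 330/360 years.
NZD accumulates by 1 + 0.0294×330/360 = 1.026950.
HKD accumulates by 1 + 0.0212×330/360 = 1.0194333.
So F = 0.2738 × 1.026950 / 1.0194333 = 0.2758188 (NZD/HKD).
Quoted the other way: 1/0.2758188 = 3.6256 HKD per NZD.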